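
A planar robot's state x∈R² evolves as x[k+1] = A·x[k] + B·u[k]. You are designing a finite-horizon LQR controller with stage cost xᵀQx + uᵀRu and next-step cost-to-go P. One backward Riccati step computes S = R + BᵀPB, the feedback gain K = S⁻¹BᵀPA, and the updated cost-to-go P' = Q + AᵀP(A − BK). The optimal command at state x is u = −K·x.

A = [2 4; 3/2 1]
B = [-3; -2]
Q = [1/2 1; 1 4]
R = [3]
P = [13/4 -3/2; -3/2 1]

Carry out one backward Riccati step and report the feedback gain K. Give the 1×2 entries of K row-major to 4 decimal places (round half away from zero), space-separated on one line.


BᵀP = [-6.7500 2.5000]
S = R + BᵀPB = [3] + [15.2500] = [18.2500]
BᵀPA = [-9.7500 -24.5000]
K = S⁻¹·BᵀPA = [-0.5342 -1.3425]
A−BK = [0.3973 -0.0274; 0.4315 -1.6849]
AᵀP(A−BK) = [1.0411 2.4110; 2.4110 8.1096]
P' = Q + AᵀP(A−BK) = [1.5411 3.4110; 3.4110 12.1096]
tr(P') = 13.6507

-0.5342 -1.3425


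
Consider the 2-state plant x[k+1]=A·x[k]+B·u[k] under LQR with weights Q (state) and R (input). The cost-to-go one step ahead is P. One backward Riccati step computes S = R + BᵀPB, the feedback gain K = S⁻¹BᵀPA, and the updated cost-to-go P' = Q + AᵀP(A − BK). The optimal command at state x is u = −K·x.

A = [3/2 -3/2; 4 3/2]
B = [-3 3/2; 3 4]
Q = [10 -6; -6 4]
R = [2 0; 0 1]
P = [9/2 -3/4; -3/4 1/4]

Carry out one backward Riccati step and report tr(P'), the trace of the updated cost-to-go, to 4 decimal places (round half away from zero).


15.2096

BᵀP = [-15.7500 3.0000; 3.7500 -0.1250]
S = R + BᵀPB = [2 0; 0 1] + [56.2500 -11.6250; -11.6250 5.1250] = [58.2500 -11.6250; -11.6250 6.1250]
BᵀPA = [-11.6250 28.1250; 5.1250 -5.8125]
K = S⁻¹·BᵀPA = [-0.0524 0.4724; 0.7372 -0.0524]
A−BK = [0.2369 -0.0042; 1.2086 0.2927]
AᵀP(A−BK) = [0.7372 -0.0524; -0.0524 0.4724]
P' = Q + AᵀP(A−BK) = [10.7372 -6.0524; -6.0524 4.4724]
tr(P') = 15.2096


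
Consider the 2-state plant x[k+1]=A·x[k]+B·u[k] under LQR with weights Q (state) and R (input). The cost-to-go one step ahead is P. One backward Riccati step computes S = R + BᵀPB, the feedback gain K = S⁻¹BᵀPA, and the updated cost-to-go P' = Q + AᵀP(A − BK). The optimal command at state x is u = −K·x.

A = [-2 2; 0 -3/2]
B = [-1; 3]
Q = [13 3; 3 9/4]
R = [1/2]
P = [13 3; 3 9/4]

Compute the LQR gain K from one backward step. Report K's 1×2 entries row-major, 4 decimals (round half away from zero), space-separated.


BᵀP = [-4.0000 3.7500]
S = R + BᵀPB = [1/2] + [15.2500] = [15.7500]
BᵀPA = [8.0000 -13.6250]
K = S⁻¹·BᵀPA = [0.5079 -0.8651]
A−BK = [-1.4921 1.1349; -1.5238 1.0952]
AᵀP(A−BK) = [47.9365 -36.0794; -36.0794 27.2758]
P' = Q + AᵀP(A−BK) = [60.9365 -33.0794; -33.0794 29.5258]
tr(P') = 90.4623

0.5079 -0.8651


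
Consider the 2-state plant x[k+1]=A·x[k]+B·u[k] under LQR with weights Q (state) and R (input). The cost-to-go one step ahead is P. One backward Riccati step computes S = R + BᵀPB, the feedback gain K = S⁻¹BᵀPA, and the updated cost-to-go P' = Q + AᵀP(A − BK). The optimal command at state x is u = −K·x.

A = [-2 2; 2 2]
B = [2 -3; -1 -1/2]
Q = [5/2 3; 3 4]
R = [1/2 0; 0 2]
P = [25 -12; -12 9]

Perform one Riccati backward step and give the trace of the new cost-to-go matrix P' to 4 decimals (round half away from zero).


12.2124

BᵀP = [62.0000 -33.0000; -69.0000 31.5000]
S = R + BᵀPB = [1/2 0; 0 2] + [157.0000 -169.5000; -169.5000 191.2500] = [157.5000 -169.5000; -169.5000 193.2500]
BᵀPA = [-190.0000 58.0000; 201.0000 -75.0000]
K = S⁻¹·BᵀPA = [-1.5516 -0.8813; -0.3208 -1.1611]
A−BK = [0.1408 0.2794; 0.2880 0.5382]
AᵀP(A−BK) = [1.6785 1.9322; 1.9322 4.0340]
P' = Q + AᵀP(A−BK) = [4.1785 4.9322; 4.9322 8.0340]
tr(P') = 12.2124


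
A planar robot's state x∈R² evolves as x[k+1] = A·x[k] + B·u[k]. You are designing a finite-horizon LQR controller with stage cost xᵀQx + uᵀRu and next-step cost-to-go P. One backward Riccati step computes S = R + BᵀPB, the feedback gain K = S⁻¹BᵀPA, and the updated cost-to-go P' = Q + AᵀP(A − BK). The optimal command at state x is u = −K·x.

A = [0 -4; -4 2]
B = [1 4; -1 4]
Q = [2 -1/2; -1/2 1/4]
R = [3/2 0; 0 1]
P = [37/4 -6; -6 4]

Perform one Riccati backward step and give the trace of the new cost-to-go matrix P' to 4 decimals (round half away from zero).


16.7759

BᵀP = [15.2500 -10.0000; 13.0000 -8.0000]
S = R + BᵀPB = [3/2 0; 0 1] + [25.2500 21.0000; 21.0000 20.0000] = [26.7500 21.0000; 21.0000 21.0000]
BᵀPA = [40.0000 -81.0000; 32.0000 -68.0000]
K = S⁻¹·BᵀPA = [1.3913 -2.2609; 0.1325 -0.9772]
A−BK = [-1.9213 2.1698; -3.1387 3.6480]
AᵀP(A−BK) = [4.1077 -6.2940; -6.2940 10.4182]
P' = Q + AᵀP(A−BK) = [6.1077 -6.7940; -6.7940 10.6682]
tr(P') = 16.7759


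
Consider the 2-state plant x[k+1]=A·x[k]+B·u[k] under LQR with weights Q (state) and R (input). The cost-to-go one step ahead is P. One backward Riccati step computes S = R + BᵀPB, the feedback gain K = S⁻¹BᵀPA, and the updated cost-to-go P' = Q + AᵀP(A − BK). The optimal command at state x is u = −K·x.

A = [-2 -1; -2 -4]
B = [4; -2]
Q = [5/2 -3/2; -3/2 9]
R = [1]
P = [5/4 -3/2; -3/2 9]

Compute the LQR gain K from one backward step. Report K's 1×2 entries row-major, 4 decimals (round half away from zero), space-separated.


0.3951 1.0864

BᵀP = [8.0000 -24.0000]
S = R + BᵀPB = [1] + [80.0000] = [81.0000]
BᵀPA = [32.0000 88.0000]
K = S⁻¹·BᵀPA = [0.3951 1.0864]
A−BK = [-3.5802 -5.3457; -1.2099 -1.8272]
AᵀP(A−BK) = [16.3580 24.7346; 24.7346 37.6451]
P' = Q + AᵀP(A−BK) = [18.8580 23.2346; 23.2346 46.6451]
tr(P') = 65.5031


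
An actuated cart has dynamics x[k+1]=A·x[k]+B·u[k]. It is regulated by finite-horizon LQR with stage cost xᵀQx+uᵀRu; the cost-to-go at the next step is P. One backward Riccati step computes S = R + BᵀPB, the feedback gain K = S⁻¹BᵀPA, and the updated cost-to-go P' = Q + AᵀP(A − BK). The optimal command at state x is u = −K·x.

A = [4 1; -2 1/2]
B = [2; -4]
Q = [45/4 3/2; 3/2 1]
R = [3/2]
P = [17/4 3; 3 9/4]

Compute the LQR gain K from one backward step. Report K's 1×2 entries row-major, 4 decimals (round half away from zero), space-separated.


-1.2308 -0.7692

BᵀP = [-3.5000 -3.0000]
S = R + BᵀPB = [3/2] + [5.0000] = [6.5000]
BᵀPA = [-8.0000 -5.0000]
K = S⁻¹·BᵀPA = [-1.2308 -0.7692]
A−BK = [6.4615 2.5385; -6.9231 -2.5769]
AᵀP(A−BK) = [19.1538 8.5962; 8.5962 3.9663]
P' = Q + AᵀP(A−BK) = [30.4038 10.0962; 10.0962 4.9663]
tr(P') = 35.3702


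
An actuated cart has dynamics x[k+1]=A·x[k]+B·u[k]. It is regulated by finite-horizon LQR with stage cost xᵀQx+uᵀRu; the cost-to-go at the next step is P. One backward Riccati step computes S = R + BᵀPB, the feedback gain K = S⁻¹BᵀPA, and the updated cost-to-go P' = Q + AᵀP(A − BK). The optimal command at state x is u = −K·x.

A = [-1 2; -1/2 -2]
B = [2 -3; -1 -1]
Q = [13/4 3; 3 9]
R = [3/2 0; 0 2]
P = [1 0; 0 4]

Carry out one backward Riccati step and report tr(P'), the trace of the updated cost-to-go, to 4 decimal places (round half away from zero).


BᵀP = [2.0000 -4.0000; -3.0000 -4.0000]
S = R + BᵀPB = [3/2 0; 0 2] + [8.0000 -2.0000; -2.0000 13.0000] = [9.5000 -2.0000; -2.0000 15.0000]
BᵀPA = [0.0000 12.0000; 5.0000 2.0000]
K = S⁻¹·BᵀPA = [0.0722 1.3285; 0.3430 0.3105]
A−BK = [-0.1155 0.2744; -0.0848 -0.3610]
AᵀP(A−BK) = [0.2852 0.4477; 0.4477 3.4368]
P' = Q + AᵀP(A−BK) = [3.5352 3.4477; 3.4477 12.4368]
tr(P') = 15.9720

15.9720


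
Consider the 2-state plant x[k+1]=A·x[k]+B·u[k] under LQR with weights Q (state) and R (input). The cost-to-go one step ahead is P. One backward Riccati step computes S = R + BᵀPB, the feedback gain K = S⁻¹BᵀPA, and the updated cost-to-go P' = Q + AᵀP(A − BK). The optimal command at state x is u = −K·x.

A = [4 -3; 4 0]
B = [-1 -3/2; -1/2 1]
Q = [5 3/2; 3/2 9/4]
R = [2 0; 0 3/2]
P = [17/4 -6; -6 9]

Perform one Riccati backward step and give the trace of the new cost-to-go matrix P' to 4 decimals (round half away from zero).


BᵀP = [-1.2500 1.5000; -12.3750 18.0000]
S = R + BᵀPB = [2 0; 0 3/2] + [0.5000 3.3750; 3.3750 36.5625] = [2.5000 3.3750; 3.3750 38.0625]
BᵀPA = [1.0000 3.7500; 22.5000 37.1250]
K = S⁻¹·BᵀPA = [-0.4522 0.2082; 0.6312 0.9569]
A−BK = [4.4947 -1.3565; 3.1427 -0.8528]
AᵀP(A−BK) = [6.2496 -0.7387; -0.7387 1.9440]
P' = Q + AᵀP(A−BK) = [11.2496 0.7613; 0.7613 4.1940]
tr(P') = 15.4436

15.4436


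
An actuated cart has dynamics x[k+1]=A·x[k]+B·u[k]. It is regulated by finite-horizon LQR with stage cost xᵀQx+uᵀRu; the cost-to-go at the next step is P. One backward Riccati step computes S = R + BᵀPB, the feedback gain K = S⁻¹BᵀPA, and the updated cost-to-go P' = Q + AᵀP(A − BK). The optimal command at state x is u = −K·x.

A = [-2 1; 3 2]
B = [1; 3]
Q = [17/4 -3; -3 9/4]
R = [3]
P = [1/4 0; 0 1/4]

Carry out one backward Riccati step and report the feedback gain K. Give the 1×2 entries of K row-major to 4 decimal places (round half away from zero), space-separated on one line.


0.3182 0.3182

BᵀP = [0.2500 0.7500]
S = R + BᵀPB = [3] + [2.5000] = [5.5000]
BᵀPA = [1.7500 1.7500]
K = S⁻¹·BᵀPA = [0.3182 0.3182]
A−BK = [-2.3182 0.6818; 2.0455 1.0455]
AᵀP(A−BK) = [2.6932 0.4432; 0.4432 0.6932]
P' = Q + AᵀP(A−BK) = [6.9432 -2.5568; -2.5568 2.9432]
tr(P') = 9.8864


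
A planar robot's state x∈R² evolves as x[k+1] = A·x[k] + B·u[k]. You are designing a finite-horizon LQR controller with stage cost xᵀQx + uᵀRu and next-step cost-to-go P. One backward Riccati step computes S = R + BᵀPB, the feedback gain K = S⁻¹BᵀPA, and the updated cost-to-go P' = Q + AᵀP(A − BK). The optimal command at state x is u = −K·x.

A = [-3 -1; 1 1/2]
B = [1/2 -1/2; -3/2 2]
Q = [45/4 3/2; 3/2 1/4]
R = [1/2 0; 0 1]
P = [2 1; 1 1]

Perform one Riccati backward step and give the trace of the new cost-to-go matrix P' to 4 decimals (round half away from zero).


BᵀP = [-0.5000 -1.0000; 1.0000 1.5000]
S = R + BᵀPB = [1/2 0; 0 1] + [1.2500 -1.7500; -1.7500 2.5000] = [1.7500 -1.7500; -1.7500 3.5000]
BᵀPA = [0.5000 0.0000; -1.5000 -0.2500]
K = S⁻¹·BᵀPA = [-0.2857 -0.1429; -0.5714 -0.1429]
A−BK = [-3.1429 -1.0000; 1.7143 0.5714]
AᵀP(A−BK) = [12.2857 3.8571; 3.8571 1.2143]
P' = Q + AᵀP(A−BK) = [23.5357 5.3571; 5.3571 1.4643]
tr(P') = 25.0000

25.0000


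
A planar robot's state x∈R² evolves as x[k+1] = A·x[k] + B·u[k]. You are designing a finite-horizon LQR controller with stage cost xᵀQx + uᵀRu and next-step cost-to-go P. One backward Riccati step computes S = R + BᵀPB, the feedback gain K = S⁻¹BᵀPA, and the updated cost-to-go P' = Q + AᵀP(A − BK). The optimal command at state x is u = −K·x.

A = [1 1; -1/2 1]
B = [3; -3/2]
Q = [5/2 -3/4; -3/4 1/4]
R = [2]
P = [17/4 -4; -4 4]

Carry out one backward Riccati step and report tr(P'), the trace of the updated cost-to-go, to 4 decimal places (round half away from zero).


3.2104

BᵀP = [18.7500 -18.0000]
S = R + BᵀPB = [2] + [83.2500] = [85.2500]
BᵀPA = [27.7500 0.7500]
K = S⁻¹·BᵀPA = [0.3255 0.0088]
A−BK = [0.0235 0.9736; -0.0117 1.0132]
AᵀP(A−BK) = [0.2170 0.0059; 0.0059 0.2434]
P' = Q + AᵀP(A−BK) = [2.7170 -0.7441; -0.7441 0.4934]
tr(P') = 3.2104


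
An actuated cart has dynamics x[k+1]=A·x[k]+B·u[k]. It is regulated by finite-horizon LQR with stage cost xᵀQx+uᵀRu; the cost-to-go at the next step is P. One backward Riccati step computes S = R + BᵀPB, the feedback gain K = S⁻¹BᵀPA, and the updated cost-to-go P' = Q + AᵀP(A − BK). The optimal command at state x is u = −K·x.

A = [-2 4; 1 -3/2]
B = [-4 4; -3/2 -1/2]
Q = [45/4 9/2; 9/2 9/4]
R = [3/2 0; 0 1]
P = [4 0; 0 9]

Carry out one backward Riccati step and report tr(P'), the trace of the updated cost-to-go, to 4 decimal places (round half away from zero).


BᵀP = [-16.0000 -13.5000; 16.0000 -4.5000]
S = R + BᵀPB = [3/2 0; 0 1] + [84.2500 -57.2500; -57.2500 66.2500] = [85.7500 -57.2500; -57.2500 67.2500]
BᵀPA = [18.5000 -43.7500; -36.5000 70.7500]
K = S⁻¹·BᵀPA = [-0.3397 0.4452; -0.8319 1.4311]
A−BK = [-0.0310 0.0566; 0.0745 -0.1166]
AᵀP(A−BK) = [0.9190 -1.5026; -1.5026 2.4805]
P' = Q + AᵀP(A−BK) = [12.1690 2.9974; 2.9974 4.7305]
tr(P') = 16.8995

16.8995


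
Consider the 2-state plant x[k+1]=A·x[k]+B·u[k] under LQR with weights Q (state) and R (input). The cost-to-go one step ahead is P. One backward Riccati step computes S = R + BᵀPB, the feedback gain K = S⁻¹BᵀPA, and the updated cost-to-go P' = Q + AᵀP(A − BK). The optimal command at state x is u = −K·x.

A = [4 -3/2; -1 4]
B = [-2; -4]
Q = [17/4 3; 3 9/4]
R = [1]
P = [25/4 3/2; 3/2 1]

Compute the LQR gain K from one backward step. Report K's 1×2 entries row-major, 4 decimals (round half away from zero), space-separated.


BᵀP = [-18.5000 -7.0000]
S = R + BᵀPB = [1] + [65.0000] = [66.0000]
BᵀPA = [-67.0000 -0.2500]
K = S⁻¹·BᵀPA = [-1.0152 -0.0038]
A−BK = [1.9697 -1.5076; -5.0606 3.9848]
AᵀP(A−BK) = [20.9848 -15.5038; -15.5038 12.0616]
P' = Q + AᵀP(A−BK) = [25.2348 -12.5038; -12.5038 14.3116]
tr(P') = 39.5464

-1.0152 -0.0038


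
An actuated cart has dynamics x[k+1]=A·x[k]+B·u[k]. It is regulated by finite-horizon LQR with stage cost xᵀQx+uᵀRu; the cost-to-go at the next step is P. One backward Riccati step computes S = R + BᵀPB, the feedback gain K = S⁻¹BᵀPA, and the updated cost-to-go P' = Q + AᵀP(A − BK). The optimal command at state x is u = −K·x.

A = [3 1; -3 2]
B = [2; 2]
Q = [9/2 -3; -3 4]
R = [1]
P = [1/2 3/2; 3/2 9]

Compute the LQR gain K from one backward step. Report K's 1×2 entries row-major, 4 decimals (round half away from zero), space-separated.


-1.0000 0.9020

BᵀP = [4.0000 21.0000]
S = R + BᵀPB = [1] + [50.0000] = [51.0000]
BᵀPA = [-51.0000 46.0000]
K = S⁻¹·BᵀPA = [-1.0000 0.9020]
A−BK = [5.0000 -0.8039; -1.0000 0.1961]
AᵀP(A−BK) = [7.5000 -2.0000; -2.0000 1.0098]
P' = Q + AᵀP(A−BK) = [12.0000 -5.0000; -5.0000 5.0098]
tr(P') = 17.0098


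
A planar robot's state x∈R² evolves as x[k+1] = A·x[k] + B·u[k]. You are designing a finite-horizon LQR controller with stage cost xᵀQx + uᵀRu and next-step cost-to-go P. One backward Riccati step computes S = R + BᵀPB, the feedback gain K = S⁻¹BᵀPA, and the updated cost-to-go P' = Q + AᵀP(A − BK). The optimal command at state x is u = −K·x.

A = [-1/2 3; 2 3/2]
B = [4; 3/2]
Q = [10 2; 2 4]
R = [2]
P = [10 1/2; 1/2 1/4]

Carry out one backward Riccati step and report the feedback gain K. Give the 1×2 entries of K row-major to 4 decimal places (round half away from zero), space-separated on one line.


-0.0927 0.7464

BᵀP = [40.7500 2.3750]
S = R + BᵀPB = [2] + [166.5625] = [168.5625]
BᵀPA = [-15.6250 125.8125]
K = S⁻¹·BᵀPA = [-0.0927 0.7464]
A−BK = [-0.1292 0.0145; 2.1390 0.3804]
AᵀP(A−BK) = [1.0516 0.0373; 0.0373 1.1580]
P' = Q + AᵀP(A−BK) = [11.0516 2.0373; 2.0373 5.1580]
tr(P') = 16.2096


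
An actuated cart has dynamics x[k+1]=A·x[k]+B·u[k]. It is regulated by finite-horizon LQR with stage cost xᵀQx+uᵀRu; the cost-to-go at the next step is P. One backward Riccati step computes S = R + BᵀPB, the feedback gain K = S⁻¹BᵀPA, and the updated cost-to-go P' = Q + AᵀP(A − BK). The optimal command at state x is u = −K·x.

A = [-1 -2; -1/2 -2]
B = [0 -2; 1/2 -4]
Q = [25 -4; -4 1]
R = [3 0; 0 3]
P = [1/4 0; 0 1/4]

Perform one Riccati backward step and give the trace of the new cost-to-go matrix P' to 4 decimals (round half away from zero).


BᵀP = [0.0000 0.1250; -0.5000 -1.0000]
S = R + BᵀPB = [3 0; 0 3] + [0.0625 -0.5000; -0.5000 5.0000] = [3.0625 -0.5000; -0.5000 8.0000]
BᵀPA = [-0.0625 -0.2500; 1.0000 3.0000]
K = S⁻¹·BᵀPA = [0.0000 -0.0206; 0.1250 0.3737]
A−BK = [-0.7500 -1.2526; 0.0000 -0.4948]
AᵀP(A−BK) = [0.1875 0.3750; 0.3750 0.8737]
P' = Q + AᵀP(A−BK) = [25.1875 -3.6250; -3.6250 1.8737]
tr(P') = 27.0612

27.0612


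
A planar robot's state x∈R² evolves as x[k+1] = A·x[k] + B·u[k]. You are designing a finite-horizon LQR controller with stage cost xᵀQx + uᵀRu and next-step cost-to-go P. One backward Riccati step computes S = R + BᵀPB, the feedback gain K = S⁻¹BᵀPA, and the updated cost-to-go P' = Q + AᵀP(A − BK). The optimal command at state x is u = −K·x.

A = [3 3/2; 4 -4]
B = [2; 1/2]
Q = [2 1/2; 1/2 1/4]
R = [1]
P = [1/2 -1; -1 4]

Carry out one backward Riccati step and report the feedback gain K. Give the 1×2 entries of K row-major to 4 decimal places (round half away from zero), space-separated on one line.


0.7500 0.3750

BᵀP = [0.5000 0.0000]
S = R + BᵀPB = [1] + [1.0000] = [2.0000]
BᵀPA = [1.5000 0.7500]
K = S⁻¹·BᵀPA = [0.7500 0.3750]
A−BK = [1.5000 0.7500; 3.6250 -4.1875]
AᵀP(A−BK) = [43.3750 -56.3125; -56.3125 76.8438]
P' = Q + AᵀP(A−BK) = [45.3750 -55.8125; -55.8125 77.0938]
tr(P') = 122.4688


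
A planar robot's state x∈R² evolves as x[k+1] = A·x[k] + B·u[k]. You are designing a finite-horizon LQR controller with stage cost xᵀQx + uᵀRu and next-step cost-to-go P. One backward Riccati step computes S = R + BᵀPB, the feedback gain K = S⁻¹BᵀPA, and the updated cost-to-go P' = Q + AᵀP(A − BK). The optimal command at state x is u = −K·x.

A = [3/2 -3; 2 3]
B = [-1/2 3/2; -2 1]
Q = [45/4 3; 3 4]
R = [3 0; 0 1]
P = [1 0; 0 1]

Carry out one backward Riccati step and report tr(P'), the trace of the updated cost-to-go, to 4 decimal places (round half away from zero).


28.5188

BᵀP = [-0.5000 -2.0000; 1.5000 1.0000]
S = R + BᵀPB = [3 0; 0 1] + [4.2500 -2.7500; -2.7500 3.2500] = [7.2500 -2.7500; -2.7500 4.2500]
BᵀPA = [-4.7500 -4.5000; 4.2500 -1.5000]
K = S⁻¹·BᵀPA = [-0.3656 -1.0000; 0.7634 -1.0000]
A−BK = [0.1720 -2.0000; 0.5054 2.0000]
AᵀP(A−BK) = [1.2688 1.0000; 1.0000 12.0000]
P' = Q + AᵀP(A−BK) = [12.5188 4.0000; 4.0000 16.0000]
tr(P') = 28.5188


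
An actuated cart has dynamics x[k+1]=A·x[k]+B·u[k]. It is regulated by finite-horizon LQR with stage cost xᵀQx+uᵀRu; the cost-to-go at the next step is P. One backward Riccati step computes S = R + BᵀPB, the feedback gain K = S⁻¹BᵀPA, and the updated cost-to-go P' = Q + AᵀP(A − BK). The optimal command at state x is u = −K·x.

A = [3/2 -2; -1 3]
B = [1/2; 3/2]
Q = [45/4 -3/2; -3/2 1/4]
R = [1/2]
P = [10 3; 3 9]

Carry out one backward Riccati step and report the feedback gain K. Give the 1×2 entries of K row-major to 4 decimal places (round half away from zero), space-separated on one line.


BᵀP = [9.5000 15.0000]
S = R + BᵀPB = [1/2] + [27.2500] = [27.7500]
BᵀPA = [-0.7500 26.0000]
K = S⁻¹·BᵀPA = [-0.0270 0.9369]
A−BK = [1.5135 -2.4685; -0.9595 1.5946]
AᵀP(A−BK) = [22.4797 -36.7973; -36.7973 60.6396]
P' = Q + AᵀP(A−BK) = [33.7297 -38.2973; -38.2973 60.8896]
tr(P') = 94.6194

-0.0270 0.9369


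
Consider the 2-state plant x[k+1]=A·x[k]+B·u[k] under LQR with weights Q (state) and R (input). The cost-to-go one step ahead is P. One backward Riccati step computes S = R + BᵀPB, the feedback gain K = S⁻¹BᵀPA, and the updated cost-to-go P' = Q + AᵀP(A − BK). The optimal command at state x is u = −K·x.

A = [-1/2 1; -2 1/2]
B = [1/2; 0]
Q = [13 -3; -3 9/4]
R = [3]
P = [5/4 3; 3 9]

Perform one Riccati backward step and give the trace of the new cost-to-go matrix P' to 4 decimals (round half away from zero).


60.1792

BᵀP = [0.6250 1.5000]
S = R + BᵀPB = [3] + [0.3125] = [3.3125]
BᵀPA = [-3.3125 1.3750]
K = S⁻¹·BᵀPA = [-1.0000 0.4151]
A−BK = [0.0000 0.7925; -2.0000 0.5000]
AᵀP(A−BK) = [39.0000 -15.0000; -15.0000 5.9292]
P' = Q + AᵀP(A−BK) = [52.0000 -18.0000; -18.0000 8.1792]
tr(P') = 60.1792


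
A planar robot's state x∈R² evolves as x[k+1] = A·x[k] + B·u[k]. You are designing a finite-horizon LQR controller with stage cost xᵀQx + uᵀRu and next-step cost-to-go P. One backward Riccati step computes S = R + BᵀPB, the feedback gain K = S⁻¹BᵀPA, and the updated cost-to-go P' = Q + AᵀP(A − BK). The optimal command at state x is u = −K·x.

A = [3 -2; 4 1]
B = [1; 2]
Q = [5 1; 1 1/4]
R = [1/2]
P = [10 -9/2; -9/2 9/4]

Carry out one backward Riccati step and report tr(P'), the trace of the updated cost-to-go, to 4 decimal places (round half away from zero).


74.8333

BᵀP = [1.0000 0.0000]
S = R + BᵀPB = [1/2] + [1.0000] = [1.5000]
BᵀPA = [3.0000 -2.0000]
K = S⁻¹·BᵀPA = [2.0000 -1.3333]
A−BK = [1.0000 -0.6667; 0.0000 3.6667]
AᵀP(A−BK) = [12.0000 -24.5000; -24.5000 57.5833]
P' = Q + AᵀP(A−BK) = [17.0000 -23.5000; -23.5000 57.8333]
tr(P') = 74.8333


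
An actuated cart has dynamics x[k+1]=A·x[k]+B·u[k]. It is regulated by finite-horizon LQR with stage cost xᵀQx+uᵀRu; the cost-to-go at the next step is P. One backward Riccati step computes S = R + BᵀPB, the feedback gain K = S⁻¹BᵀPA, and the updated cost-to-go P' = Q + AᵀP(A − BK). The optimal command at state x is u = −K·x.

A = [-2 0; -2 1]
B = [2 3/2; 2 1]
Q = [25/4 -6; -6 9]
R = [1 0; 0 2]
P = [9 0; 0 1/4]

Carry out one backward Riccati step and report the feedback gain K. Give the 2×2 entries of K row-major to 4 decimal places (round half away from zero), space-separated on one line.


BᵀP = [18.0000 0.5000; 13.5000 0.2500]
S = R + BᵀPB = [1 0; 0 2] + [37.0000 27.5000; 27.5000 20.5000] = [38.0000 27.5000; 27.5000 22.5000]
BᵀPA = [-37.0000 0.5000; -27.5000 0.2500]
K = S⁻¹·BᵀPA = [-0.7722 0.0443; -0.2785 -0.0430]
A−BK = [-0.0380 -0.0241; -0.1772 0.9544]
AᵀP(A−BK) = [0.7722 -0.0443; -0.0443 0.2386]
P' = Q + AᵀP(A−BK) = [7.0222 -6.0443; -6.0443 9.2386]
tr(P') = 16.2608

-0.7722 0.0443 -0.2785 -0.0430


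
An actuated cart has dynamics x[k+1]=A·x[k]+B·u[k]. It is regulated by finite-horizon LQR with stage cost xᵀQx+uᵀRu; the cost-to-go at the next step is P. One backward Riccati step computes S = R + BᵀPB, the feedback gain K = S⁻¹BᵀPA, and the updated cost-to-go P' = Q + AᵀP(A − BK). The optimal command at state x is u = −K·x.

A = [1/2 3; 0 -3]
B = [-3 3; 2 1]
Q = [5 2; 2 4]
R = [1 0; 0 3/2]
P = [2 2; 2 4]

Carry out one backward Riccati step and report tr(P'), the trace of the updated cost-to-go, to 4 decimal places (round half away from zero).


10.7750

BᵀP = [-2.0000 2.0000; 8.0000 10.0000]
S = R + BᵀPB = [1 0; 0 3/2] + [10.0000 -4.0000; -4.0000 34.0000] = [11.0000 -4.0000; -4.0000 35.5000]
BᵀPA = [-1.0000 -12.0000; 4.0000 -6.0000]
K = S⁻¹·BᵀPA = [-0.0521 -1.2016; 0.1068 -0.3044]
A−BK = [0.0234 0.3084; -0.0027 -0.2924]
AᵀP(A−BK) = [0.0207 0.0160; 0.0160 1.7543]
P' = Q + AᵀP(A−BK) = [5.0207 2.0160; 2.0160 5.7543]
tr(P') = 10.7750


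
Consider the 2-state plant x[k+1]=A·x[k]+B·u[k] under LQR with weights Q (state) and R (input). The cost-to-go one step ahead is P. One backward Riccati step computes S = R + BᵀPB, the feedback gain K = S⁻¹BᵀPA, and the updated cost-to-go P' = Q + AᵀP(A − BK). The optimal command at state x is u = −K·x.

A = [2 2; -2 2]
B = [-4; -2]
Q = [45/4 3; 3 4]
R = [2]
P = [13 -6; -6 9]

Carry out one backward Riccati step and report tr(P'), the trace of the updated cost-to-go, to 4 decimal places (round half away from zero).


103.9967

BᵀP = [-40.0000 6.0000]
S = R + BᵀPB = [2] + [148.0000] = [150.0000]
BᵀPA = [-92.0000 -68.0000]
K = S⁻¹·BᵀPA = [-0.6133 -0.4533]
A−BK = [-0.4533 0.1867; -3.2267 1.0933]
AᵀP(A−BK) = [79.5733 -25.7067; -25.7067 9.1733]
P' = Q + AᵀP(A−BK) = [90.8233 -22.7067; -22.7067 13.1733]
tr(P') = 103.9967


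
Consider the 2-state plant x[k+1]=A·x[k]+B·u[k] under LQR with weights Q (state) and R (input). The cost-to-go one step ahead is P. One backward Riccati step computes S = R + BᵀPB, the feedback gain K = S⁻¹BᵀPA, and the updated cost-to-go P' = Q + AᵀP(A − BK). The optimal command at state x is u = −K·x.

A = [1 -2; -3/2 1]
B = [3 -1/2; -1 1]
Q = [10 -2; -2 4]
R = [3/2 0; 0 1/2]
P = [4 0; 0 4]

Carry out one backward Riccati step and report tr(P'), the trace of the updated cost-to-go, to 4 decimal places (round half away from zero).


15.4522

BᵀP = [12.0000 -4.0000; -2.0000 4.0000]
S = R + BᵀPB = [3/2 0; 0 1/2] + [40.0000 -10.0000; -10.0000 5.0000] = [41.5000 -10.0000; -10.0000 5.5000]
BᵀPA = [18.0000 -28.0000; -8.0000 8.0000]
K = S⁻¹·BᵀPA = [0.1481 -0.5770; -1.1852 0.4055]
A−BK = [-0.0370 -0.0663; -0.1667 0.0175]
AᵀP(A−BK) = [0.8519 -0.3704; -0.3704 0.6004]
P' = Q + AᵀP(A−BK) = [10.8519 -2.3704; -2.3704 4.6004]
tr(P') = 15.4522


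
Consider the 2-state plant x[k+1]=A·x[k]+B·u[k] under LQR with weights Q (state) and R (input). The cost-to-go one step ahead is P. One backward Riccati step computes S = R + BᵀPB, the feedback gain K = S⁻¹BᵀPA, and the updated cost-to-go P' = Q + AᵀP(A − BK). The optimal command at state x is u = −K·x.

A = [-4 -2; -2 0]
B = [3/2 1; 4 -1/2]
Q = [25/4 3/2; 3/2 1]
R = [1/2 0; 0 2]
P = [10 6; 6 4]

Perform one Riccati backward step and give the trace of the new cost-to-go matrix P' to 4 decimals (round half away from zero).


12.6304

BᵀP = [39.0000 25.0000; 7.0000 4.0000]
S = R + BᵀPB = [1/2 0; 0 2] + [158.5000 26.5000; 26.5000 5.0000] = [159.0000 26.5000; 26.5000 7.0000]
BᵀPA = [-206.0000 -78.0000; -36.0000 -14.0000]
K = S⁻¹·BᵀPA = [-1.1881 -0.4260; -0.6452 -0.3871]
A−BK = [-1.5727 -0.9738; 2.4297 1.5107]
AᵀP(A−BK) = [4.0316 2.2982; 2.2982 1.3488]
P' = Q + AᵀP(A−BK) = [10.2816 3.7982; 3.7982 2.3488]
tr(P') = 12.6304


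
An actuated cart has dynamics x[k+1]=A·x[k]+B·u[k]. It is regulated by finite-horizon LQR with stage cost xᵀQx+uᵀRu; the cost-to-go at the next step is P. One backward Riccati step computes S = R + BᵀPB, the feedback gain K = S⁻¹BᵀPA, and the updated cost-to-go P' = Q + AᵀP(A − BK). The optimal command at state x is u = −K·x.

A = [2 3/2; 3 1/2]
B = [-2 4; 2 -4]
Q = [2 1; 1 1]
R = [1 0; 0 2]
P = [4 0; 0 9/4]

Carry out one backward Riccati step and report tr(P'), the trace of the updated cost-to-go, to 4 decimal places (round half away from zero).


BᵀP = [-8.0000 4.5000; 16.0000 -9.0000]
S = R + BᵀPB = [1 0; 0 2] + [25.0000 -50.0000; -50.0000 100.0000] = [26.0000 -50.0000; -50.0000 102.0000]
BᵀPA = [-2.5000 -9.7500; 5.0000 19.5000]
K = S⁻¹·BᵀPA = [-0.0329 -0.1283; 0.0329 0.1283]
A−BK = [1.8026 0.7303; 3.1974 1.2697]
AᵀP(A−BK) = [36.0033 14.4128; 14.4128 5.8100]
P' = Q + AᵀP(A−BK) = [38.0033 15.4128; 15.4128 6.8100]
tr(P') = 44.8133

44.8133


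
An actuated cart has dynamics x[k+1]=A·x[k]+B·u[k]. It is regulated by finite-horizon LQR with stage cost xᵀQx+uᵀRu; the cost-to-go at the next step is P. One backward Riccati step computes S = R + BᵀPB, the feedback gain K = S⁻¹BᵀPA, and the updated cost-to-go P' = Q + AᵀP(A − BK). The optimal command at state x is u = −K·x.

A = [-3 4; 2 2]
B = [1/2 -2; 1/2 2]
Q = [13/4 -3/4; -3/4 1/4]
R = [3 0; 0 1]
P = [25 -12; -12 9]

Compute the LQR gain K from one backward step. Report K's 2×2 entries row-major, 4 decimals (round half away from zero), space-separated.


BᵀP = [6.5000 -1.5000; -74.0000 42.0000]
S = R + BᵀPB = [3 0; 0 1] + [2.5000 -16.0000; -16.0000 232.0000] = [5.5000 -16.0000; -16.0000 233.0000]
BᵀPA = [-22.5000 23.0000; 306.0000 -212.0000]
K = S⁻¹·BᵀPA = [-0.3379 1.9181; 1.2901 -0.7782]
A−BK = [-0.2509 1.4846; -0.4113 2.5973]
AᵀP(A−BK) = [2.6263 -6.7270; -6.7270 34.9147]
P' = Q + AᵀP(A−BK) = [5.8763 -7.4770; -7.4770 35.1647]
tr(P') = 41.0410

-0.3379 1.9181 1.2901 -0.7782


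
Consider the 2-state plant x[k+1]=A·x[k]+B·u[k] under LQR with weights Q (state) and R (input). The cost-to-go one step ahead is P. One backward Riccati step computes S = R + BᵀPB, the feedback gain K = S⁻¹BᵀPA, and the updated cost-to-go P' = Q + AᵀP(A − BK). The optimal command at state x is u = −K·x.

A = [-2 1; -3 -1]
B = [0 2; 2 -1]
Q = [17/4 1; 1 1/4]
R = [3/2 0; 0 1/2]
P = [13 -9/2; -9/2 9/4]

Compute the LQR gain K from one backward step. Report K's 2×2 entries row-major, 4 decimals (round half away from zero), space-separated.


-1.1092 -0.1659 -0.7176 0.5226

BᵀP = [-9.0000 4.5000; 30.5000 -11.2500]
S = R + BᵀPB = [3/2 0; 0 1/2] + [9.0000 -22.5000; -22.5000 72.2500] = [10.5000 -22.5000; -22.5000 72.7500]
BᵀPA = [4.5000 -13.5000; -27.2500 41.7500]
K = S⁻¹·BᵀPA = [-1.1092 -0.1659; -0.7176 0.5226]
A−BK = [-0.5648 -0.0451; -1.4993 -0.1456]
AᵀP(A−BK) = [3.6863 0.2365; 0.2365 0.1929]
P' = Q + AᵀP(A−BK) = [7.9363 1.2365; 1.2365 0.4429]
tr(P') = 8.3792


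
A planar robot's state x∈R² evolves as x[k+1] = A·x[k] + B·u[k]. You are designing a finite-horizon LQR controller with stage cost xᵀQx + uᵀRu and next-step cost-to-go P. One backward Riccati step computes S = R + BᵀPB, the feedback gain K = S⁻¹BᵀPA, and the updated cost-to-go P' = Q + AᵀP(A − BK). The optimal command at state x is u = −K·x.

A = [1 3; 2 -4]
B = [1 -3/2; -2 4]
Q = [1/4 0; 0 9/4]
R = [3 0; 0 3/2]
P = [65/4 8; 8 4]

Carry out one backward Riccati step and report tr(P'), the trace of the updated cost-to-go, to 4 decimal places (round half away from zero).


36.0463

BᵀP = [0.2500 0.0000; 7.6250 4.0000]
S = R + BᵀPB = [3 0; 0 3/2] + [0.2500 -0.3750; -0.3750 4.5625] = [3.2500 -0.3750; -0.3750 6.0625]
BᵀPA = [0.2500 0.7500; 15.6250 6.8750]
K = S⁻¹·BᵀPA = [0.3770 0.3642; 2.6006 1.1565]
A−BK = [4.5240 4.3706; -7.6486 -7.8978]
AᵀP(A−BK) = [23.5208 14.5879; 14.5879 10.0256]
P' = Q + AᵀP(A−BK) = [23.7708 14.5879; 14.5879 12.2756]
tr(P') = 36.0463


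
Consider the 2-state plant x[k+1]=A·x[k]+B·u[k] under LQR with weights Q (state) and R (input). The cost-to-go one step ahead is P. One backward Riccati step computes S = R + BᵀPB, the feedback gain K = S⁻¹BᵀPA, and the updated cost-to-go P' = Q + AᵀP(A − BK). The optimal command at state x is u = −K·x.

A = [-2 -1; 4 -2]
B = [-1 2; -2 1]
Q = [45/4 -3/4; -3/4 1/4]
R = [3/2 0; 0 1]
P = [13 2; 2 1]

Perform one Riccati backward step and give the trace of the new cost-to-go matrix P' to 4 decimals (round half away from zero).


22.2487

BᵀP = [-17.0000 -4.0000; 28.0000 5.0000]
S = R + BᵀPB = [3/2 0; 0 1] + [25.0000 -38.0000; -38.0000 61.0000] = [26.5000 -38.0000; -38.0000 62.0000]
BᵀPA = [18.0000 25.0000; -36.0000 -38.0000]
K = S⁻¹·BᵀPA = [-1.2663 0.5327; -1.3568 -0.2864]
A−BK = [-0.5528 0.1055; 2.8241 -0.6482]
AᵀP(A−BK) = [9.9497 -1.8995; -1.8995 0.7990]
P' = Q + AᵀP(A−BK) = [21.1997 -2.6495; -2.6495 1.0490]
tr(P') = 22.2487


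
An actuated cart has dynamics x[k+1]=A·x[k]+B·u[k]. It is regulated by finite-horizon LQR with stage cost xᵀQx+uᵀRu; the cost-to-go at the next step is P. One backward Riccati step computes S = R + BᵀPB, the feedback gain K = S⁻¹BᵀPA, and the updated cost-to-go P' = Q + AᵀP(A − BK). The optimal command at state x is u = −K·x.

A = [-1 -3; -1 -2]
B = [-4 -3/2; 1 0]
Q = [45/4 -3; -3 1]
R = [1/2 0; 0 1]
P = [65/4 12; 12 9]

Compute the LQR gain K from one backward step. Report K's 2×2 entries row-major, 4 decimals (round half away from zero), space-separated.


BᵀP = [-53.0000 -39.0000; -24.3750 -18.0000]
S = R + BᵀPB = [1/2 0; 0 1] + [173.0000 79.5000; 79.5000 36.5625] = [173.5000 79.5000; 79.5000 37.5625]
BᵀPA = [92.0000 237.0000; 42.3750 109.1250]
K = S⁻¹·BᵀPA = [0.4417 1.1526; 0.1934 0.4658]
A−BK = [1.0567 2.3089; -1.4417 -3.1526]
AᵀP(A−BK) = [0.4237 0.9763; 0.9763 2.2632]
P' = Q + AᵀP(A−BK) = [11.6737 -2.0237; -2.0237 3.2632]
tr(P') = 14.9369

0.4417 1.1526 0.1934 0.4658


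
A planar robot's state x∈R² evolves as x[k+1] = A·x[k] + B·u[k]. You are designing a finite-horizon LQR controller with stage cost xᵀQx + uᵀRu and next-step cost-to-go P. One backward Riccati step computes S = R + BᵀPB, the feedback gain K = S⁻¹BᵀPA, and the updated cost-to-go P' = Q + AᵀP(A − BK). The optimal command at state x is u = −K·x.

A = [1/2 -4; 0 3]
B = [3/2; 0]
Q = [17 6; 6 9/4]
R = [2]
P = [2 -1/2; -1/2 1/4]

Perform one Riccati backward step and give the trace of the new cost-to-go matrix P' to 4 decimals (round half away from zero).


BᵀP = [3.0000 -0.7500]
S = R + BᵀPB = [2] + [4.5000] = [6.5000]
BᵀPA = [1.5000 -14.2500]
K = S⁻¹·BᵀPA = [0.2308 -2.1923]
A−BK = [0.1538 -0.7115; 0.0000 3.0000]
AᵀP(A−BK) = [0.1538 -1.4615; -1.4615 15.0096]
P' = Q + AᵀP(A−BK) = [17.1538 4.5385; 4.5385 17.2596]
tr(P') = 34.4135

34.4135


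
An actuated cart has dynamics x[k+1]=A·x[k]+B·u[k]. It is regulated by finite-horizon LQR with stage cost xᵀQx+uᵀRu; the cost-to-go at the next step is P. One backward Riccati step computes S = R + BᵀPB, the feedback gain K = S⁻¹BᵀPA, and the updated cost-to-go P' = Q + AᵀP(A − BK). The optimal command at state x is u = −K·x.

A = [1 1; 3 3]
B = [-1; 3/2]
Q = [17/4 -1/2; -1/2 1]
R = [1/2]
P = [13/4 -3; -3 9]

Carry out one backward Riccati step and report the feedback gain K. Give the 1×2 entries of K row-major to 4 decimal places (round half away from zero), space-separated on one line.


1.2652 1.2652

BᵀP = [-7.7500 16.5000]
S = R + BᵀPB = [1/2] + [32.5000] = [33.0000]
BᵀPA = [41.7500 41.7500]
K = S⁻¹·BᵀPA = [1.2652 1.2652]
A−BK = [2.2652 2.2652; 1.1023 1.1023]
AᵀP(A−BK) = [13.4299 13.4299; 13.4299 13.4299]
P' = Q + AᵀP(A−BK) = [17.6799 12.9299; 12.9299 14.4299]
tr(P') = 32.1098


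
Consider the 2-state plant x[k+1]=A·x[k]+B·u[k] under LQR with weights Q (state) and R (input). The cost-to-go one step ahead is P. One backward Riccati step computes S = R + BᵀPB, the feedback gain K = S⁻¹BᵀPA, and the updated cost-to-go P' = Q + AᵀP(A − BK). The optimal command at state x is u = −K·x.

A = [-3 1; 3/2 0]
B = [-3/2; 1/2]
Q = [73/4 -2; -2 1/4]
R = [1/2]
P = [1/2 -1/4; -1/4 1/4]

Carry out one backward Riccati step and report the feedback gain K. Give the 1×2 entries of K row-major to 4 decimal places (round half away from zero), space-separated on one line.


1.6364 -0.4242

BᵀP = [-0.8750 0.5000]
S = R + BᵀPB = [1/2] + [1.5625] = [2.0625]
BᵀPA = [3.3750 -0.8750]
K = S⁻¹·BᵀPA = [1.6364 -0.4242]
A−BK = [-0.5455 0.3636; 0.6818 0.2121]
AᵀP(A−BK) = [1.7898 -0.4432; -0.4432 0.1288]
P' = Q + AᵀP(A−BK) = [20.0398 -2.4432; -2.4432 0.3788]
tr(P') = 20.4186


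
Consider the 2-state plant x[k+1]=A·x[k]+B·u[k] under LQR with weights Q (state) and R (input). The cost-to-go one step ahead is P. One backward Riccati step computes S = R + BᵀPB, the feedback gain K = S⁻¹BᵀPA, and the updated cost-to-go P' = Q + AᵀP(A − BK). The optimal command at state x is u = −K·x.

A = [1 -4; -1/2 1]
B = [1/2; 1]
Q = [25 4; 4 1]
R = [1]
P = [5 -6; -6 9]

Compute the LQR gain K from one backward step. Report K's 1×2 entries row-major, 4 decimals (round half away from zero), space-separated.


-1.2381 3.8095

BᵀP = [-3.5000 6.0000]
S = R + BᵀPB = [1] + [4.2500] = [5.2500]
BᵀPA = [-6.5000 20.0000]
K = S⁻¹·BᵀPA = [-1.2381 3.8095]
A−BK = [1.6190 -5.9048; 0.7381 -2.8095]
AᵀP(A−BK) = [5.2024 -17.7381; -17.7381 60.8095]
P' = Q + AᵀP(A−BK) = [30.2024 -13.7381; -13.7381 61.8095]
tr(P') = 92.0119


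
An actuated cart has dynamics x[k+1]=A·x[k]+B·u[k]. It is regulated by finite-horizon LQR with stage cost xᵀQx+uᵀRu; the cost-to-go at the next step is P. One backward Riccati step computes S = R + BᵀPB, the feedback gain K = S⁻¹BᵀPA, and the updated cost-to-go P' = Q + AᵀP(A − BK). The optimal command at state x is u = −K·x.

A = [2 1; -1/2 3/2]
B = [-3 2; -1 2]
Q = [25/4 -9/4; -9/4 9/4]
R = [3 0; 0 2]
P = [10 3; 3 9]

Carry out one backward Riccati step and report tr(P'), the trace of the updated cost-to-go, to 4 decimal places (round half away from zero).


BᵀP = [-33.0000 -18.0000; 26.0000 24.0000]
S = R + BᵀPB = [3 0; 0 2] + [117.0000 -102.0000; -102.0000 100.0000] = [120.0000 -102.0000; -102.0000 102.0000]
BᵀPA = [-57.0000 -60.0000; 40.0000 62.0000]
K = S⁻¹·BᵀPA = [-0.9444 0.1111; -0.5523 0.7190]
A−BK = [0.2712 -0.1046; -0.3399 0.1732]
AᵀP(A−BK) = [4.5082 -1.6748; -1.6748 1.3415]
P' = Q + AᵀP(A−BK) = [10.7582 -3.9248; -3.9248 3.5915]
tr(P') = 14.3497

14.3497


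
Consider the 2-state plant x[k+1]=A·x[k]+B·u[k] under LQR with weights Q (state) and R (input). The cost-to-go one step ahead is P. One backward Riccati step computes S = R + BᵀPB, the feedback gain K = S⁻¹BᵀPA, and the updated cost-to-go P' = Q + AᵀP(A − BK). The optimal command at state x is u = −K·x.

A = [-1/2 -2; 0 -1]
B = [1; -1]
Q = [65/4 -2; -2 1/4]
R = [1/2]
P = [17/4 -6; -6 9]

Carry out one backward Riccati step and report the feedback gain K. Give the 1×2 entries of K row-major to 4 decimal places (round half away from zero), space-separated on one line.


BᵀP = [10.2500 -15.0000]
S = R + BᵀPB = [1/2] + [25.2500] = [25.7500]
BᵀPA = [-5.1250 -5.5000]
K = S⁻¹·BᵀPA = [-0.1990 -0.2136]
A−BK = [-0.3010 -1.7864; -0.1990 -1.2136]
AᵀP(A−BK) = [0.0425 0.1553; 0.1553 0.8252]
P' = Q + AᵀP(A−BK) = [16.2925 -1.8447; -1.8447 1.0752]
tr(P') = 17.3677

-0.1990 -0.2136


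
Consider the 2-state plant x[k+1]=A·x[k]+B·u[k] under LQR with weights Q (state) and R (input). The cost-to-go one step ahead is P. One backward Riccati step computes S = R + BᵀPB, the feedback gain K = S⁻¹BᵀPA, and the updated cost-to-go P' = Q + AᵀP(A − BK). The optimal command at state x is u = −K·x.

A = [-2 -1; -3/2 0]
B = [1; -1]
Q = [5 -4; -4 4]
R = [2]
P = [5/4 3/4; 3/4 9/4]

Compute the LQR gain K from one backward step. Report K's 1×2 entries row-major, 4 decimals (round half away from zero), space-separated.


BᵀP = [0.5000 -1.5000]
S = R + BᵀPB = [2] + [2.0000] = [4.0000]
BᵀPA = [1.2500 -0.5000]
K = S⁻¹·BᵀPA = [0.3125 -0.1250]
A−BK = [-2.3125 -0.8750; -1.1875 -0.1250]
AᵀP(A−BK) = [14.1719 3.7813; 3.7813 1.1875]
P' = Q + AᵀP(A−BK) = [19.1719 -0.2188; -0.2188 5.1875]
tr(P') = 24.3594

0.3125 -0.1250


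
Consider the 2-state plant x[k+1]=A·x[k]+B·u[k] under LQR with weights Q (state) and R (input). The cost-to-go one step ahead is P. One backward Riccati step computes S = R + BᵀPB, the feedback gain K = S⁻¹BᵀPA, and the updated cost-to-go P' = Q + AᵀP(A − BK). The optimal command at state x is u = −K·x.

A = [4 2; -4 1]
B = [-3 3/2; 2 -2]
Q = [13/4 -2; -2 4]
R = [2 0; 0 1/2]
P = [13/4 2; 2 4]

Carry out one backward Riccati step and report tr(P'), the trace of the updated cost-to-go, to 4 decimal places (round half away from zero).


BᵀP = [-5.7500 2.0000; 0.8750 -5.0000]
S = R + BᵀPB = [2 0; 0 1/2] + [21.2500 -12.6250; -12.6250 11.3125] = [23.2500 -12.6250; -12.6250 11.8125]
BᵀPA = [-31.0000 -9.5000; 23.5000 -3.2500]
K = S⁻¹·BᵀPA = [-0.6030 -1.3297; 1.3449 -1.6963]
A−BK = [0.1735 0.5553; -0.1041 0.2668]
AᵀP(A−BK) = [1.7007 0.6421; 0.6421 6.8547]
P' = Q + AᵀP(A−BK) = [4.9507 -1.3579; -1.3579 10.8547]
tr(P') = 15.8053

15.8053


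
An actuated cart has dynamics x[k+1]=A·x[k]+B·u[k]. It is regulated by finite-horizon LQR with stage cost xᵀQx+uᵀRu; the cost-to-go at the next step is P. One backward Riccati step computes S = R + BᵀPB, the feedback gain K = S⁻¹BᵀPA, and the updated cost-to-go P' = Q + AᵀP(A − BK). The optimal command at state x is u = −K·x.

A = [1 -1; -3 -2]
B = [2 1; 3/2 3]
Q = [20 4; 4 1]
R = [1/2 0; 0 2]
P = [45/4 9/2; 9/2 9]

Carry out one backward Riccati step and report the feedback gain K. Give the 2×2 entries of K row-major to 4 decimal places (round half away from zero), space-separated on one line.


BᵀP = [29.2500 22.5000; 24.7500 31.5000]
S = R + BᵀPB = [1/2 0; 0 2] + [92.2500 96.7500; 96.7500 119.2500] = [92.7500 96.7500; 96.7500 121.2500]
BᵀPA = [-38.2500 -74.2500; -69.7500 -87.7500]
K = S⁻¹·BᵀPA = [1.1194 -0.2721; -1.4685 -0.5066]
A−BK = [0.2297 0.0508; -0.2737 -0.0721]
AᵀP(A−BK) = [5.6412 1.5073; 1.5073 0.5931]
P' = Q + AᵀP(A−BK) = [25.6412 5.5073; 5.5073 1.5931]
tr(P') = 27.2343

1.1194 -0.2721 -1.4685 -0.5066


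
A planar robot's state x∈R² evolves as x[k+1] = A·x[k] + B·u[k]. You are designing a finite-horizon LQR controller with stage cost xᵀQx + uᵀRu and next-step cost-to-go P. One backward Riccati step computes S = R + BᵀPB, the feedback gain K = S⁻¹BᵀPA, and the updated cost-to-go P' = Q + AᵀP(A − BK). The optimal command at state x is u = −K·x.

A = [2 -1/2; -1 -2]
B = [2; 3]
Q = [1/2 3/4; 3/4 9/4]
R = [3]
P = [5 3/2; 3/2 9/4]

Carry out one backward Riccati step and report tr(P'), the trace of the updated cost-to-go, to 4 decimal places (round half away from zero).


BᵀP = [14.5000 9.7500]
S = R + BᵀPB = [3] + [58.2500] = [61.2500]
BᵀPA = [19.2500 -26.7500]
K = S⁻¹·BᵀPA = [0.3143 -0.4367]
A−BK = [1.3714 0.3735; -1.9429 -0.6898]
AᵀP(A−BK) = [10.2000 2.6571; 2.6571 1.5673]
P' = Q + AᵀP(A−BK) = [10.7000 3.4071; 3.4071 3.8173]
tr(P') = 14.5173

14.5173
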